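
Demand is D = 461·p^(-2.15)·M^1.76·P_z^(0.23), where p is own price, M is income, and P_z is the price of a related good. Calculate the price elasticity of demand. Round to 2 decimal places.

For a Cobb–Douglas (constant-elasticity) form D = A·p^α·…, the elasticity with respect to p equals the exponent α at every point.
Here the exponent on p is -2.15, so the price elasticity of demand is -2.15.

-2.15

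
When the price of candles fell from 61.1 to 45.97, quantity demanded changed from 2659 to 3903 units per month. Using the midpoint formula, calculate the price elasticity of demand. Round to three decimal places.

%ΔQ = (3903 − 2659)/[(2659 + 3903)/2] = 1244/3281 ≈ 0.3792.
%ΔP = (45.97 − 61.1)/[(61.1 + 45.97)/2] = -15.13/53.535 ≈ -0.2826.
Arc elasticity E = %ΔQ/%ΔP ≈ 0.3792/-0.2826 ≈ -1.342.
|E| > 1: demand is elastic over this range.

-1.342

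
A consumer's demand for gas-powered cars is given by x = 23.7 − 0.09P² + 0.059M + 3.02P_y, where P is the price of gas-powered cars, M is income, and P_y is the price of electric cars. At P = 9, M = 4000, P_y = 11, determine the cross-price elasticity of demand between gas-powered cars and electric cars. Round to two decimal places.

0.12

Evaluating quantity at (P, M, P_y) gives x = 23.7 − 0.09(9)² + 0.059(4000) + 3.02(11) = 23.7 − 7.29 + 236 + 33.22 = 285.63.
∂x/∂P_y = +3.02, so E_xy = 3.02·(11/285.63) ≈ 0.12.
E_xy > 0: the goods are substitutes.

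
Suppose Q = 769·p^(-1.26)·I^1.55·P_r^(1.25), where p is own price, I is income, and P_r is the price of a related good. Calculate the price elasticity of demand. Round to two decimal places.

For a Cobb–Douglas (constant-elasticity) form Q = A·p^α·…, the elasticity with respect to p equals the exponent α at every point.
Here the exponent on p is -1.26, so the price elasticity of demand is -1.26.

-1.26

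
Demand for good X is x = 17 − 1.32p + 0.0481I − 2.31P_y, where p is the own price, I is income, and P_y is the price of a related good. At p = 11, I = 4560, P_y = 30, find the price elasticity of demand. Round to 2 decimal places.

At the given point, x = 17 − 1.32(11) + 0.0481(4560) − 2.31(30) = 17 − 14.52 + 219.336 − 69.3 = 152.516.
∂x/∂p = −1.32, so E_p = (−1.32)·(11/152.516) ≈ -0.10.
|E_p| < 1: demand is inelastic.

-0.10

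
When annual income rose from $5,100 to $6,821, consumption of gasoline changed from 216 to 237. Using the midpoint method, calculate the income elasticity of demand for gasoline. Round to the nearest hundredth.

%ΔQ = (237 − 216)/[(216+237)/2] = 21/226.5 ≈ 0.0927.
%ΔY = (6,821 − 5,100)/[(5,100+6,821)/2] = 1721/5960.5 ≈ 0.2887.
E_I = %ΔQ/%ΔY ≈ 0.32.
E_I ∈ (0,1): normal good (necessity).

0.32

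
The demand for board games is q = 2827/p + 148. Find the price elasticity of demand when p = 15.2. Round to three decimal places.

At p = 15.2, q = 333.9868.
dq/dp = −2827/p² = −12.236.
Point elasticity E = (dq/dp)·(p/q) = -12.236 × 15.2/333.9868 ≈ -0.557.
|E| < 1, so demand is inelastic at this price.

-0.557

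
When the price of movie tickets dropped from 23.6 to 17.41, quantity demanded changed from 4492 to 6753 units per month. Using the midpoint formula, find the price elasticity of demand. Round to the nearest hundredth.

-1.33

%Δq = (6753 − 4492)/[(4492 + 6753)/2] = 2261/5622.5 ≈ 0.4021.
%ΔP = (17.41 − 23.6)/[(23.6 + 17.41)/2] = -6.19/20.505 ≈ -0.3019.
Arc elasticity E = %Δq/%ΔP ≈ 0.4021/-0.3019 ≈ -1.33.
|E| > 1: demand is elastic over this range.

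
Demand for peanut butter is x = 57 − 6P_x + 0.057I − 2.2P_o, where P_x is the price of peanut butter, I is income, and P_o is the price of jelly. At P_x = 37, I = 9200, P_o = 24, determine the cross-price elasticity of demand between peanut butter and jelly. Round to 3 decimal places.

-0.172

Substituting, x = 57 − 6(37) + 0.057(9200) − 2.2(24) = 57 − 222 + 524.4 − 52.8 = 306.6.
∂x/∂P_o = −2.2, so E_xy = -2.2·(24/306.6) ≈ -0.172.
E_xy < 0: the goods are complements.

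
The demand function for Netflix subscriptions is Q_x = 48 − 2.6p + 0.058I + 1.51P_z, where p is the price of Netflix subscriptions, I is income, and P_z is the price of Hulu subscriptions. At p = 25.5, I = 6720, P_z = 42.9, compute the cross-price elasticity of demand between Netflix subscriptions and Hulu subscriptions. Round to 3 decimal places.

0.148

Substituting, Q_x = 48 − 2.6(25.5) + 0.058(6720) + 1.51(42.9) = 48 − 66.3 + 389.76 + 64.779 = 436.239.
∂Q_x/∂P_z = +1.51, so E_xy = 1.51·(42.9/436.239) ≈ 0.148.
E_xy > 0: the goods are substitutes.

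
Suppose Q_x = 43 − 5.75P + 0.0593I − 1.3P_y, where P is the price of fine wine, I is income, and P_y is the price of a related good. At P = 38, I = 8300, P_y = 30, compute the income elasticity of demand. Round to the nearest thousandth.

Evaluating quantity at (P, I, P_y) gives Q_x = 43 − 5.75(38) + 0.0593(8300) − 1.3(30) = 43 − 218.5 + 492.19 − 39 = 277.69.
∂Q_x/∂I = +0.0593, so E_I = 0.0593·(8300/277.69) ≈ 1.772.
E_I > 1: normal good (luxury).

1.772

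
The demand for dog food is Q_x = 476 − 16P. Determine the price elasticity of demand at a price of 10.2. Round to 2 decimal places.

At P = 10.2, Q_x = 312.8.
dQ_x/dP = −16.
Point elasticity E = (dQ_x/dP)·(P/Q_x) = -16 × 10.2/312.8 ≈ -0.52.
|E| < 1, so demand is inelastic at this price.

-0.52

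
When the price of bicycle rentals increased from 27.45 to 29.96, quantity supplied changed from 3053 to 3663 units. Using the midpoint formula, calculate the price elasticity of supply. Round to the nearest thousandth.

%Δq = (3663 − 3053)/[(3053 + 3663)/2] = 610/3358 ≈ 0.1817.
%ΔP = (29.96 − 27.45)/[(27.45 + 29.96)/2] = 2.51/28.705 ≈ 0.0874.
Arc elasticity E = %Δq/%ΔP ≈ 0.1817/0.0874 ≈ 2.077.
|E| > 1: supply is elastic over this range.

2.077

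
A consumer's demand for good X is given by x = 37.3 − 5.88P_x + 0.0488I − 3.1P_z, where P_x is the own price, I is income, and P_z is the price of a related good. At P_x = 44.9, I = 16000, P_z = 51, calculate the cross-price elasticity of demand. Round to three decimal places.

First evaluate x: 37.3 − 5.88(44.9) + 0.0488(16000) − 3.1(51) = 37.3 − 264.012 + 780.8 − 158.1 = 395.988.
∂x/∂P_z = −3.1, so E_xy = -3.1·(51/395.988) ≈ -0.399.
E_xy < 0: the goods are complements.

-0.399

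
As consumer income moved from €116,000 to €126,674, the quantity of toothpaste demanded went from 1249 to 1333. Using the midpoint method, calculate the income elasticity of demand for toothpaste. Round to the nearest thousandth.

%ΔQ = (1333 − 1249)/[(1249+1333)/2] = 84/1291 ≈ 0.0651.
%ΔI = (126,674 − 116,000)/[(116,000+126,674)/2] = 10674/121337 ≈ 0.0880.
E_I = %ΔQ/%ΔI ≈ 0.740.
E_I ∈ (0,1): normal good (necessity).

0.740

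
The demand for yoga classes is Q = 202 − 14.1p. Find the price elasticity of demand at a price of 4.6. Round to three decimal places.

-0.473

At p = 4.6, Q = 137.14.
dQ/dp = −14.1.
Point elasticity E = (dQ/dp)·(p/Q) = -14.1 × 4.6/137.14 ≈ -0.473.
|E| < 1, so demand is inelastic at this price.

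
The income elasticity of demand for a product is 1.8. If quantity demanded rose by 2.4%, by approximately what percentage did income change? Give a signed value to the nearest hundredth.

1.33

%ΔQ ≈ E × %ΔI ⇒ %ΔI = %ΔQ / E = (2.4%)/(1.8) ≈ 1.33%.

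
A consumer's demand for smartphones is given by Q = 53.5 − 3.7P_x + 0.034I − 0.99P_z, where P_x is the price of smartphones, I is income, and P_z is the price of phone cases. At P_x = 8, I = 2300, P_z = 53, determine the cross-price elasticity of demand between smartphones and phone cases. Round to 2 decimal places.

-1.06

Q = 53.5 − 3.7(8) + 0.034(2300) − 0.99(53) = 53.5 − 29.6 + 78.2 − 52.47 = 49.63.
∂Q/∂P_z = −0.99, so E_xy = -0.99·(53/49.63) ≈ -1.06.
E_xy < 0: the goods are complements.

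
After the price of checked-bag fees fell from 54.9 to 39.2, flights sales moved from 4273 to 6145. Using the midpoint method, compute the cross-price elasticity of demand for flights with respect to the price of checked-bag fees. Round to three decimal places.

-1.077

%ΔQ_x = (6145 − 4273)/[(4273+6145)/2] = 1872/5209 ≈ 0.3594.
%ΔP_y = (39.2 − 54.9)/[(54.9+39.2)/2] ≈ -0.3337.
E_xy = 0.3594/-0.3337 ≈ -1.077.
E_xy < 0, so flights and checked-bag fees are complements.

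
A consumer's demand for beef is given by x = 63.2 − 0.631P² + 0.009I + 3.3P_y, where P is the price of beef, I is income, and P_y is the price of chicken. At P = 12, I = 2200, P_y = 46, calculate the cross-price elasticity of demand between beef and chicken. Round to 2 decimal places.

Substituting, x = 63.2 − 0.631(12)² + 0.009(2200) + 3.3(46) = 63.2 − 90.864 + 19.8 + 151.8 = 143.936.
∂x/∂P_y = +3.3, so E_xy = 3.3·(46/143.936) ≈ 1.05.
E_xy > 0: the goods are substitutes.

1.05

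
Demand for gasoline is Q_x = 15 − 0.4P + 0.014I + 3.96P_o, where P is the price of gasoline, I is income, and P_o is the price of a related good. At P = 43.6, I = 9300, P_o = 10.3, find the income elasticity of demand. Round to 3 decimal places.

Q_x = 15 − 0.4(43.6) + 0.014(9300) + 3.96(10.3) = 15 − 17.44 + 130.2 + 40.788 = 168.548.
∂Q_x/∂I = +0.014, so E_I = 0.014·(9300/168.548) ≈ 0.772.
E_I ∈ (0,1): normal good (necessity).

0.772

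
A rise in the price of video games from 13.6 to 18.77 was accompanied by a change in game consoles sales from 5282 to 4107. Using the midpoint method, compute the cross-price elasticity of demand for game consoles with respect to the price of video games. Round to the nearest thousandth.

%ΔQ_x = (4107 − 5282)/[(5282+4107)/2] = -1175/4694.5 ≈ -0.2503.
%ΔP_y = (18.77 − 13.6)/[(13.6+18.77)/2] ≈ 0.3194.
E_xy = -0.2503/0.3194 ≈ -0.784.
E_xy < 0, so game consoles and video games are complements.

-0.784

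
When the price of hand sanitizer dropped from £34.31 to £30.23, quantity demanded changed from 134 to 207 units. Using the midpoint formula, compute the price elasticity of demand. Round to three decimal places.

-3.386

%Δq = (207 − 134)/[(134 + 207)/2] = 73/170.5 ≈ 0.4282.
%ΔP = (30.23 − 34.31)/[(34.31 + 30.23)/2] = -4.08/32.27 ≈ -0.1264.
Arc elasticity E = %Δq/%ΔP ≈ 0.4282/-0.1264 ≈ -3.386.
|E| > 1: demand is elastic over this range.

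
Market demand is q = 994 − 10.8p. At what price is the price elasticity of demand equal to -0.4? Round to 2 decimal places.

26.30

Set −bp/(a − bp) = −0.4 ⇒ bp = 0.4(a − bp) ⇒ bp(1+0.4) = 0.4·a.
p = 0.4·994/(10.8·1.4) ≈ 26.30.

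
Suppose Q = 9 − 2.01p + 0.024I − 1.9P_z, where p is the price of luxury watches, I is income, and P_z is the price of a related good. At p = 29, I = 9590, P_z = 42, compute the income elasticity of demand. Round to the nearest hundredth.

First evaluate Q: 9 − 2.01(29) + 0.024(9590) − 1.9(42) = 9 − 58.29 + 230.16 − 79.8 = 101.07.
∂Q/∂I = +0.024, so E_I = 0.024·(9590/101.07) ≈ 2.28.
E_I > 1: normal good (luxury).

2.28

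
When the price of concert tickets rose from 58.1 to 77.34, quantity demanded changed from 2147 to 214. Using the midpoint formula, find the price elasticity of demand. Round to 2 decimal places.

%ΔQ = (214 − 2147)/[(2147 + 214)/2] = -1933/1180.5 ≈ -1.6374.
%ΔP = (77.34 − 58.1)/[(58.1 + 77.34)/2] = 19.24/67.72 ≈ 0.2841.
Arc elasticity E = %ΔQ/%ΔP ≈ -1.6374/0.2841 ≈ -5.76.
|E| > 1: demand is elastic over this range.

-5.76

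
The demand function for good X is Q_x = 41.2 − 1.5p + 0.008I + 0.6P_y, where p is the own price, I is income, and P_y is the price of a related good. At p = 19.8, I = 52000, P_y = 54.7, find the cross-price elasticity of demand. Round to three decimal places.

First evaluate Q_x: 41.2 − 1.5(19.8) + 0.008(52000) + 0.6(54.7) = 41.2 − 29.7 + 416 + 32.82 = 460.32.
∂Q_x/∂P_y = +0.6, so E_xy = 0.6·(54.7/460.32) ≈ 0.071.
E_xy > 0: the goods are substitutes.

0.071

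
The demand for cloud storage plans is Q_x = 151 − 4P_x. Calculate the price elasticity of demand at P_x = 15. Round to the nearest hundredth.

At P_x = 15, Q_x = 91.
dQ_x/dP_x = −4.
Point elasticity E = (dQ_x/dP_x)·(P_x/Q_x) = -4 × 15/91 ≈ -0.66.
|E| < 1, so demand is inelastic at this price.

-0.66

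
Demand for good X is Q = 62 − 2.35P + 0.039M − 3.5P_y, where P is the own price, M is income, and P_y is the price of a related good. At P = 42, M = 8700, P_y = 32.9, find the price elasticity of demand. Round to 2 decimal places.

-0.53

At the given point, Q = 62 − 2.35(42) + 0.039(8700) − 3.5(32.9) = 62 − 98.7 + 339.3 − 115.15 = 187.45.
∂Q/∂P = −2.35, so E_p = (−2.35)·(42/187.45) ≈ -0.53.
|E_p| < 1: demand is inelastic.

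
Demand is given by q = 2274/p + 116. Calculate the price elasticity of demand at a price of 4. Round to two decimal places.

-0.83

At p = 4, q = 684.5.
dq/dp = −2274/p² = −142.125.
Point elasticity E = (dq/dp)·(p/q) = -142.125 × 4/684.5 ≈ -0.83.
|E| < 1, so demand is inelastic at this price.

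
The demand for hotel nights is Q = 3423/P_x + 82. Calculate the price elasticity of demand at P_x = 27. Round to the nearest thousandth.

At P_x = 27, Q = 208.7778.
dQ/dP_x = −3423/P_x² = −4.6955.
Point elasticity E = (dQ/dP_x)·(P_x/Q) = -4.6955 × 27/208.7778 ≈ -0.607.
|E| < 1, so demand is inelastic at this price.

-0.607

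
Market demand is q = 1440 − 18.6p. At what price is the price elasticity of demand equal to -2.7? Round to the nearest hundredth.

56.50

Set −bp/(a − bp) = −2.7 ⇒ bp = 2.7(a − bp) ⇒ bp(1+2.7) = 2.7·a.
p = 2.7·1440/(18.6·3.7) ≈ 56.50.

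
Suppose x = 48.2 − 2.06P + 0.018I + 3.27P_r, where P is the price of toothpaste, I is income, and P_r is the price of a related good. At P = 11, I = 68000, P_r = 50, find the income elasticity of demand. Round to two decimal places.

First evaluate x: 48.2 − 2.06(11) + 0.018(68000) + 3.27(50) = 48.2 − 22.66 + 1224 + 163.5 = 1413.04.
∂x/∂I = +0.018, so E_I = 0.018·(68000/1413.04) ≈ 0.87.
E_I ∈ (0,1): normal good (necessity).

0.87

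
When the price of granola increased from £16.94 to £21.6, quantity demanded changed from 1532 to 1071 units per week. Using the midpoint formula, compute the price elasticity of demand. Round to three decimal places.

%Δq = (1071 − 1532)/[(1532 + 1071)/2] = -461/1301.5 ≈ -0.3542.
%ΔP = (21.6 − 16.94)/[(16.94 + 21.6)/2] = 4.66/19.27 ≈ 0.2418.
Arc elasticity E = %Δq/%ΔP ≈ -0.3542/0.2418 ≈ -1.465.
|E| > 1: demand is elastic over this range.

-1.465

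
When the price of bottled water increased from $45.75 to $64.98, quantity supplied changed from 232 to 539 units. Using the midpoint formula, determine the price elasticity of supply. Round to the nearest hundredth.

2.29

%ΔQ = (539 − 232)/[(232 + 539)/2] = 307/385.5 ≈ 0.7964.
%ΔP = (64.98 − 45.75)/[(45.75 + 64.98)/2] = 19.23/55.365 ≈ 0.3473.
Arc elasticity E = %ΔQ/%ΔP ≈ 0.7964/0.3473 ≈ 2.29.
|E| > 1: supply is elastic over this range.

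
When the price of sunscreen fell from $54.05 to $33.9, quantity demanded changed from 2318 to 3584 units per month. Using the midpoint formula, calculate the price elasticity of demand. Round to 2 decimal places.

-0.94

%ΔQ = (3584 − 2318)/[(2318 + 3584)/2] = 1266/2951 ≈ 0.4290.
%ΔP = (33.9 − 54.05)/[(54.05 + 33.9)/2] = -20.15/43.975 ≈ -0.4582.
Arc elasticity E = %ΔQ/%ΔP ≈ 0.4290/-0.4582 ≈ -0.94.
|E| < 1: demand is inelastic over this range.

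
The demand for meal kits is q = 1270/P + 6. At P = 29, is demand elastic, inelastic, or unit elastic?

At P = 29, q = 49.7931.
dq/dP = −1270/P² = −1.5101.
Point elasticity E = (dq/dP)·(P/q) = -1.5101 × 29/49.7931 ≈ -0.880.
|E| ≈ 0.880 < 1, so demand is inelastic.

inelastic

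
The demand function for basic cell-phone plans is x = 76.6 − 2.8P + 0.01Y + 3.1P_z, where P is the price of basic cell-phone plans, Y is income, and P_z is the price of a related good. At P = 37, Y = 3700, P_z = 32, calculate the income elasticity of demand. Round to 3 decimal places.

First evaluate x: 76.6 − 2.8(37) + 0.01(3700) + 3.1(32) = 76.6 − 103.6 + 37 + 99.2 = 109.2.
∂x/∂Y = +0.01, so E_I = 0.01·(3700/109.2) ≈ 0.339.
E_I ∈ (0,1): normal good (necessity).

0.339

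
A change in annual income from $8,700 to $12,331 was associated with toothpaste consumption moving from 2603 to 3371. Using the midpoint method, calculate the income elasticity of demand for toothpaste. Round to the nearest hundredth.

0.74

%ΔQ = (3371 − 2603)/[(2603+3371)/2] = 768/2987 ≈ 0.2571.
%ΔY = (12,331 − 8,700)/[(8,700+12,331)/2] = 3631/10515.5 ≈ 0.3453.
E_I = %ΔQ/%ΔY ≈ 0.74.
E_I ∈ (0,1): normal good (necessity).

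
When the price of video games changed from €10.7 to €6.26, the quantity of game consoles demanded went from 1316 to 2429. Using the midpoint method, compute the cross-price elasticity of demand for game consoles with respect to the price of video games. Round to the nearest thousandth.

%ΔQ_x = (2429 − 1316)/[(1316+2429)/2] = 1113/1872.5 ≈ 0.5944.
%ΔP_y = (6.26 − 10.7)/[(10.7+6.26)/2] ≈ -0.5236.
E_xy = 0.5944/-0.5236 ≈ -1.135.
E_xy < 0, so game consoles and video games are complements.

-1.135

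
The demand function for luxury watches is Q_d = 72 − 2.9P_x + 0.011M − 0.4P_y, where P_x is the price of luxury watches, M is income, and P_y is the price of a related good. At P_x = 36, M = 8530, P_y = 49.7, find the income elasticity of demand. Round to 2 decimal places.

2.26

Evaluating quantity at (P_x, M, P_y) gives Q_d = 72 − 2.9(36) + 0.011(8530) − 0.4(49.7) = 72 − 104.4 + 93.83 − 19.88 = 41.55.
∂Q_d/∂M = +0.011, so E_I = 0.011·(8530/41.55) ≈ 2.26.
E_I > 1: normal good (luxury).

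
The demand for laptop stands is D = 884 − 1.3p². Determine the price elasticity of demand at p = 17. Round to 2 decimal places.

-1.48

At p = 17, D = 508.3.
dD/dp = −2·1.3·p = −44.2.
Point elasticity E = (dD/dp)·(p/D) = -44.2 × 17/508.3 ≈ -1.48.
|E| > 1, so demand is elastic at this price.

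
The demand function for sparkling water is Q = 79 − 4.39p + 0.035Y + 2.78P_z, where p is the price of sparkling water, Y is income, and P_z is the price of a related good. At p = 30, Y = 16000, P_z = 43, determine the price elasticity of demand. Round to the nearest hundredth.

-0.21

First evaluate Q: 79 − 4.39(30) + 0.035(16000) + 2.78(43) = 79 − 131.7 + 560 + 119.54 = 626.84.
∂Q/∂p = −4.39, so E_p = (−4.39)·(30/626.84) ≈ -0.21.
|E_p| < 1: demand is inelastic.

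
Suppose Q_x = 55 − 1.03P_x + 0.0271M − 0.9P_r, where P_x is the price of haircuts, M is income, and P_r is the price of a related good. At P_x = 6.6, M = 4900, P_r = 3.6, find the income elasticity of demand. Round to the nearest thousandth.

0.747

Q_x = 55 − 1.03(6.6) + 0.0271(4900) − 0.9(3.6) = 55 − 6.798 + 132.79 − 3.24 = 177.752.
∂Q_x/∂M = +0.0271, so E_I = 0.0271·(4900/177.752) ≈ 0.747.
E_I ∈ (0,1): normal good (necessity).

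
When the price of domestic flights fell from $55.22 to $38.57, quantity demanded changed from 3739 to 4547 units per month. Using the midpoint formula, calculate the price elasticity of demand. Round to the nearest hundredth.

-0.55

%ΔQ = (4547 − 3739)/[(3739 + 4547)/2] = 808/4143 ≈ 0.1950.
%ΔP = (38.57 − 55.22)/[(55.22 + 38.57)/2] = -16.65/46.895 ≈ -0.3550.
Arc elasticity E = %ΔQ/%ΔP ≈ 0.1950/-0.3550 ≈ -0.55.
|E| < 1: demand is inelastic over this range.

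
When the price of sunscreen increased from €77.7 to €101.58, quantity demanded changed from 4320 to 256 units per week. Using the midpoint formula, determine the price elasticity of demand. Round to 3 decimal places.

%ΔQ = (256 − 4320)/[(4320 + 256)/2] = -4064/2288 ≈ -1.7762.
%ΔP = (101.58 − 77.7)/[(77.7 + 101.58)/2] = 23.88/89.64 ≈ 0.2664.
Arc elasticity E = %ΔQ/%ΔP ≈ -1.7762/0.2664 ≈ -6.668.
|E| > 1: demand is elastic over this range.

-6.668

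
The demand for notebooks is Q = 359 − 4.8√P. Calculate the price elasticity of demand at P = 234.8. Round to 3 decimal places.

-0.129

At P = 234.8, Q = 285.4487.
dQ/dP = −4.8/(2√P) = −4.8/(2·15.3232).
Point elasticity E = (dQ/dP)·(P/Q) = -0.1566 × 234.8/285.4487 ≈ -0.129.
|E| < 1, so demand is inelastic at this price.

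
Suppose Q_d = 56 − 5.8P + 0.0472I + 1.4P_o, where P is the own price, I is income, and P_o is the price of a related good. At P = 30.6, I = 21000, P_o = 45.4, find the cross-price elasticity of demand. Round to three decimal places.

First evaluate Q_d: 56 − 5.8(30.6) + 0.0472(21000) + 1.4(45.4) = 56 − 177.48 + 991.2 + 63.56 = 933.28.
∂Q_d/∂P_o = +1.4, so E_xy = 1.4·(45.4/933.28) ≈ 0.068.
E_xy > 0: the goods are substitutes.

0.068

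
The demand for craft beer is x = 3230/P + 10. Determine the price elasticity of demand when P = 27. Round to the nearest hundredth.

At P = 27, x = 129.6296.
dx/dP = −3230/P² = −4.4307.
Point elasticity E = (dx/dP)·(P/x) = -4.4307 × 27/129.6296 ≈ -0.92.
|E| < 1, so demand is inelastic at this price.

-0.92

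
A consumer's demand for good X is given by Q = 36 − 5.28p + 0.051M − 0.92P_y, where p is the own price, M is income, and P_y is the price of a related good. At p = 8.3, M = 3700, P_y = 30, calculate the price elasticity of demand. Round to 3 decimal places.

First evaluate Q: 36 − 5.28(8.3) + 0.051(3700) − 0.92(30) = 36 − 43.824 + 188.7 − 27.6 = 153.276.
∂Q/∂p = −5.28, so E_p = (−5.28)·(8.3/153.276) ≈ -0.286.
|E_p| < 1: demand is inelastic.

-0.286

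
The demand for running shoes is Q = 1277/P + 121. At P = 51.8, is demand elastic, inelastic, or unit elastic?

At P = 51.8, Q = 145.6525.
dQ/dP = −1277/P² = −0.4759.
Point elasticity E = (dQ/dP)·(P/Q) = -0.4759 × 51.8/145.6525 ≈ -0.169.
|E| ≈ 0.169 < 1, so demand is inelastic.

inelastic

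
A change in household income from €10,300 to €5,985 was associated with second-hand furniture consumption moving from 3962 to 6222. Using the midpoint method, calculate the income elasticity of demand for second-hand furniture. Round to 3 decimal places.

%ΔQ = (6222 − 3962)/[(3962+6222)/2] = 2260/5092 ≈ 0.4438.
%ΔM = (5,985 − 10,300)/[(10,300+5,985)/2] = -4315/8142.5 ≈ -0.5299.
E_I = %ΔQ/%ΔM ≈ -0.838.
E_I < 0: inferior good.

-0.838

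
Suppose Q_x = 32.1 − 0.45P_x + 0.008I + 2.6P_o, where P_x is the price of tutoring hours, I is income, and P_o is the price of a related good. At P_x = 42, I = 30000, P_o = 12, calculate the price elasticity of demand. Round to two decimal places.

-0.07

Substituting, Q_x = 32.1 − 0.45(42) + 0.008(30000) + 2.6(12) = 32.1 − 18.9 + 240 + 31.2 = 284.4.
∂Q_x/∂P_x = −0.45, so E_p = (−0.45)·(42/284.4) ≈ -0.07.
|E_p| < 1: demand is inelastic.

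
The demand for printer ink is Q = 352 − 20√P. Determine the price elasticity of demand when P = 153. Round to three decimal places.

At P = 153, Q = 104.6137.
dQ/dP = −20/(2√P) = −20/(2·12.3693).
Point elasticity E = (dQ/dP)·(P/Q) = -0.8085 × 153/104.6137 ≈ -1.182.
|E| > 1, so demand is elastic at this price.

-1.182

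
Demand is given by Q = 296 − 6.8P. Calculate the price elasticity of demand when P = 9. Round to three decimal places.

-0.261

At P = 9, Q = 234.8.
dQ/dP = −6.8.
Point elasticity E = (dQ/dP)·(P/Q) = -6.8 × 9/234.8 ≈ -0.261.
|E| < 1, so demand is inelastic at this price.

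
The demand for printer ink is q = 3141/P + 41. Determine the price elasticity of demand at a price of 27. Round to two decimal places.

At P = 27, q = 157.3333.
dq/dP = −3141/P² = −4.3086.
Point elasticity E = (dq/dP)·(P/q) = -4.3086 × 27/157.3333 ≈ -0.74.
|E| < 1, so demand is inelastic at this price.

-0.74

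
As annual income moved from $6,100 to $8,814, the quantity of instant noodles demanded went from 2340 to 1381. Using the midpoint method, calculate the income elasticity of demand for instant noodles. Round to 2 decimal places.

%ΔQ = (1381 − 2340)/[(2340+1381)/2] = -959/1860.5 ≈ -0.5155.
%ΔI = (8,814 − 6,100)/[(6,100+8,814)/2] = 2714/7457 ≈ 0.3640.
E_I = %ΔQ/%ΔI ≈ -1.42.
E_I < 0: inferior good.

-1.42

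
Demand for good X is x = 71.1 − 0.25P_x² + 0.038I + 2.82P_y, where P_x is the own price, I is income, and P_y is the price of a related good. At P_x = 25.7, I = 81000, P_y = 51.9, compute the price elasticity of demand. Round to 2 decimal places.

-0.11

At the given point, x = 71.1 − 0.25(25.7)² + 0.038(81000) + 2.82(51.9) = 71.1 − 165.1225 + 3078 + 146.358 = 3130.3355.
∂x/∂P_x = −2·0.25·P_x = -12.85, so E_p = -12.85·(25.7/3130.3355) ≈ -0.11.
|E_p| < 1: demand is inelastic.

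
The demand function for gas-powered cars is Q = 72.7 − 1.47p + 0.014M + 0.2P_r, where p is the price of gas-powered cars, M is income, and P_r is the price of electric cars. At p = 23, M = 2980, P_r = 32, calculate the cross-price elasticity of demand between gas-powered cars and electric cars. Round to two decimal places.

Substituting, Q = 72.7 − 1.47(23) + 0.014(2980) + 0.2(32) = 72.7 − 33.81 + 41.72 + 6.4 = 87.01.
∂Q/∂P_r = +0.2, so E_xy = 0.2·(32/87.01) ≈ 0.07.
E_xy > 0: the goods are substitutes.

0.07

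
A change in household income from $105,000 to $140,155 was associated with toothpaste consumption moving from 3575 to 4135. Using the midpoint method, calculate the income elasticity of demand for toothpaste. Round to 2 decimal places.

%ΔQ = (4135 − 3575)/[(3575+4135)/2] = 560/3855 ≈ 0.1453.
%ΔI = (140,155 − 105,000)/[(105,000+140,155)/2] = 35155/122577.5 ≈ 0.2868.
E_I = %ΔQ/%ΔI ≈ 0.51.
E_I ∈ (0,1): normal good (necessity).

0.51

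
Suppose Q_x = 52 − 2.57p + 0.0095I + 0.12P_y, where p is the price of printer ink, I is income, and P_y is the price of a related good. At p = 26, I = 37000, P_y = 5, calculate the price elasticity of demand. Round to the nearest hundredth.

Q_x = 52 − 2.57(26) + 0.0095(37000) + 0.12(5) = 52 − 66.82 + 351.5 + 0.6 = 337.28.
∂Q_x/∂p = −2.57, so E_p = (−2.57)·(26/337.28) ≈ -0.20.
|E_p| < 1: demand is inelastic.

-0.20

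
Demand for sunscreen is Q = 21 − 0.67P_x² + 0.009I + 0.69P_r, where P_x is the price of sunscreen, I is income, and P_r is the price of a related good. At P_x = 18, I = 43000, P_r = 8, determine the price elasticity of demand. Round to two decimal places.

-2.21

First evaluate Q: 21 − 0.67(18)² + 0.009(43000) + 0.69(8) = 21 − 217.08 + 387 + 5.52 = 196.44.
∂Q/∂P_x = −2·0.67·P_x = -24.12, so E_p = -24.12·(18/196.44) ≈ -2.21.
|E_p| > 1: demand is elastic.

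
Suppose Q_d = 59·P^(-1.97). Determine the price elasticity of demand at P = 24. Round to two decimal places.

For a Cobb–Douglas (constant-elasticity) form Q_d = A·P^α·…, the elasticity with respect to P equals the exponent α at every point.
Here the exponent on P is -1.97, so the price elasticity of demand is -1.97.

-1.97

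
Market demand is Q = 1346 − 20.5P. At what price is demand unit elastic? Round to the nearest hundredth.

For linear demand Q = a − bP, E = −bP/(a − bP). |E| = 1 ⇒ bP = a − bP ⇒ P = a/(2b).
P = 1346/(2·20.5) ≈ 32.83.

32.83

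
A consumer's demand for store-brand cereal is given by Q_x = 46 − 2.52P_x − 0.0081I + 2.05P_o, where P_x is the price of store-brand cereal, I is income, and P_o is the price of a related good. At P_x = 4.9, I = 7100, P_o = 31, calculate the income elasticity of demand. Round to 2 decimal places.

-1.45

At the given point, Q_x = 46 − 2.52(4.9) − 0.0081(7100) + 2.05(31) = 46 − 12.348 − 57.51 + 63.55 = 39.692.
∂Q_x/∂I = −0.0081, so E_I = -0.0081·(7100/39.692) ≈ -1.45.
E_I < 0: inferior good.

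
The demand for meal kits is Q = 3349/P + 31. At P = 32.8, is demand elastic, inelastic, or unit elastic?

At P = 32.8, Q = 133.1037.
dQ/dP = −3349/P² = −3.1129.
Point elasticity E = (dQ/dP)·(P/Q) = -3.1129 × 32.8/133.1037 ≈ -0.767.
|E| ≈ 0.767 < 1, so demand is inelastic.

inelastic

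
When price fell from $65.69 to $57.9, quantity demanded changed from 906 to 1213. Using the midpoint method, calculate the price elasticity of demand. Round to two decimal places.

-2.30

%Δq = (1213 − 906)/[(906 + 1213)/2] = 307/1059.5 ≈ 0.2898.
%Δp = (57.9 − 65.69)/[(65.69 + 57.9)/2] = -7.79/61.795 ≈ -0.1261.
Arc elasticity E = %Δq/%Δp ≈ 0.2898/-0.1261 ≈ -2.30.
|E| > 1: demand is elastic over this range.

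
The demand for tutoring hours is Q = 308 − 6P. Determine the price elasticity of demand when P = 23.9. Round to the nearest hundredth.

-0.87

At P = 23.9, Q = 164.6.
dQ/dP = −6.
Point elasticity E = (dQ/dP)·(P/Q) = -6 × 23.9/164.6 ≈ -0.87.
|E| < 1, so demand is inelastic at this price.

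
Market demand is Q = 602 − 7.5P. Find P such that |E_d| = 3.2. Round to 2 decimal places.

Set −bP/(a − bP) = −3.2 ⇒ bP = 3.2(a − bP) ⇒ bP(1+3.2) = 3.2·a.
P = 3.2·602/(7.5·4.2) ≈ 61.16.

61.16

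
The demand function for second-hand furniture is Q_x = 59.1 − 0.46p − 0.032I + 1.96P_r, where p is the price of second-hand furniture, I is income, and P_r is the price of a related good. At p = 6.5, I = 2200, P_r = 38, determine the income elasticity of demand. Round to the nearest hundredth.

First evaluate Q_x: 59.1 − 0.46(6.5) − 0.032(2200) + 1.96(38) = 59.1 − 2.99 − 70.4 + 74.48 = 60.19.
∂Q_x/∂I = −0.032, so E_I = -0.032·(2200/60.19) ≈ -1.17.
E_I < 0: inferior good.

-1.17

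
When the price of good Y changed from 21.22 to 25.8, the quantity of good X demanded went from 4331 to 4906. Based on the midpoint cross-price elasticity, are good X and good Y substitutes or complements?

substitutes

%ΔQ_x = (4906 − 4331)/[(4331+4906)/2] = 575/4618.5 ≈ 0.1245.
%ΔP_y = (25.8 − 21.22)/[(21.22+25.8)/2] ≈ 0.1948.
E_xy = 0.1245/0.1948 ≈ 0.639.
E_xy > 0, so the goods are substitutes.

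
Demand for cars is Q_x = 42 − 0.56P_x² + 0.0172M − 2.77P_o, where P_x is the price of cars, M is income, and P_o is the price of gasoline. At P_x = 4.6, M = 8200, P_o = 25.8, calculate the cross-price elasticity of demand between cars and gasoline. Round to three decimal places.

At the given point, Q_x = 42 − 0.56(4.6)² + 0.0172(8200) − 2.77(25.8) = 42 − 11.8496 + 141.04 − 71.466 = 99.7244.
∂Q_x/∂P_o = −2.77, so E_xy = -2.77·(25.8/99.7244) ≈ -0.717.
E_xy < 0: the goods are complements.

-0.717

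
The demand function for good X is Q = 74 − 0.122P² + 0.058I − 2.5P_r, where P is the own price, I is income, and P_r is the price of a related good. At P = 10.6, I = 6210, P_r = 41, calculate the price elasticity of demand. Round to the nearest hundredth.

At the given point, Q = 74 − 0.122(10.6)² + 0.058(6210) − 2.5(41) = 74 − 13.7079 + 360.18 − 102.5 = 317.9721.
∂Q/∂P = −2·0.122·P = -2.5864, so E_p = -2.5864·(10.6/317.9721) ≈ -0.09.
|E_p| < 1: demand is inelastic.

-0.09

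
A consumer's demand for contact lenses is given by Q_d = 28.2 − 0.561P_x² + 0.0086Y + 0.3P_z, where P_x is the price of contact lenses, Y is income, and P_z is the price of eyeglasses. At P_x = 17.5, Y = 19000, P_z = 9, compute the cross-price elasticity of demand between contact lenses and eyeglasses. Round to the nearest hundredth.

At the given point, Q_d = 28.2 − 0.561(17.5)² + 0.0086(19000) + 0.3(9) = 28.2 − 171.8063 + 163.4 + 2.7 = 22.4938.
∂Q_d/∂P_z = +0.3, so E_xy = 0.3·(9/22.4938) ≈ 0.12.
E_xy > 0: the goods are substitutes.

0.12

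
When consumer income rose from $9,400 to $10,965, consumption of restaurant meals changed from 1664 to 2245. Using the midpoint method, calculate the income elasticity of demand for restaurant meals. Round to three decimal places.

%ΔQ = (2245 − 1664)/[(1664+2245)/2] = 581/1954.5 ≈ 0.2973.
%ΔI = (10,965 − 9,400)/[(9,400+10,965)/2] = 1565/10182.5 ≈ 0.1537.
E_I = %ΔQ/%ΔI ≈ 1.934.
E_I > 1: normal good (luxury).

1.934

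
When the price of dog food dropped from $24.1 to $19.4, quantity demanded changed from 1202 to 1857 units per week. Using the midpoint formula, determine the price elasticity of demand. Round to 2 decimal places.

-1.98

%ΔQ = (1857 − 1202)/[(1202 + 1857)/2] = 655/1529.5 ≈ 0.4282.
%ΔP = (19.4 − 24.1)/[(24.1 + 19.4)/2] = -4.7/21.75 ≈ -0.2161.
Arc elasticity E = %ΔQ/%ΔP ≈ 0.4282/-0.2161 ≈ -1.98.
|E| > 1: demand is elastic over this range.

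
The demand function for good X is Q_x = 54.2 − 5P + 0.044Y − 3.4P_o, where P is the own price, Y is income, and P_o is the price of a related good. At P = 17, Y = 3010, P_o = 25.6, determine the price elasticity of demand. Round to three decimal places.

Substituting, Q_x = 54.2 − 5(17) + 0.044(3010) − 3.4(25.6) = 54.2 − 85 + 132.44 − 87.04 = 14.6.
∂Q_x/∂P = −5, so E_p = (−5)·(17/14.6) ≈ -5.822.
|E_p| > 1: demand is elastic.

-5.822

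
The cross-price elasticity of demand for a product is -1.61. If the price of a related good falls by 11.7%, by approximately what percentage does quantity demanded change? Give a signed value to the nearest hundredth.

%ΔQ ≈ E × %ΔP_y = (-1.61) × (-11.7%) ≈ 18.84%.

18.84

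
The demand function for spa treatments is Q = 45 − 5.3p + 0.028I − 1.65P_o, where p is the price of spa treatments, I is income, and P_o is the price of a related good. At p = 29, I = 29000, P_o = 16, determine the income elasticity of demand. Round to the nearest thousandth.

Substituting, Q = 45 − 5.3(29) + 0.028(29000) − 1.65(16) = 45 − 153.7 + 812 − 26.4 = 676.9.
∂Q/∂I = +0.028, so E_I = 0.028·(29000/676.9) ≈ 1.200.
E_I > 1: normal good (luxury).

1.200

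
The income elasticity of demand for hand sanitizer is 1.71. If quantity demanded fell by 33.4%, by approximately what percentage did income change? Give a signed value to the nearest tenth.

-19.5

%ΔQ ≈ E × %ΔI ⇒ %ΔI = %ΔQ / E = (-33.4%)/(1.71) ≈ -19.5%.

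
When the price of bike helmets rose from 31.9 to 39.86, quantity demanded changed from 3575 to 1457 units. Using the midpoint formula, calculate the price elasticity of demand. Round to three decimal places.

-3.795

%Δq = (1457 − 3575)/[(3575 + 1457)/2] = -2118/2516 ≈ -0.8418.
%ΔP = (39.86 − 31.9)/[(31.9 + 39.86)/2] = 7.96/35.88 ≈ 0.2219.
Arc elasticity E = %Δq/%ΔP ≈ -0.8418/0.2219 ≈ -3.795.
|E| > 1: demand is elastic over this range.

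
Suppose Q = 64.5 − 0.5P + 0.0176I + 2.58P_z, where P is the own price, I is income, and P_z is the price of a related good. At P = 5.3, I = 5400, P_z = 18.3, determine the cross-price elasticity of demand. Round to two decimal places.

0.23

Substituting, Q = 64.5 − 0.5(5.3) + 0.0176(5400) + 2.58(18.3) = 64.5 − 2.65 + 95.04 + 47.214 = 204.104.
∂Q/∂P_z = +2.58, so E_xy = 2.58·(18.3/204.104) ≈ 0.23.
E_xy > 0: the goods are substitutes.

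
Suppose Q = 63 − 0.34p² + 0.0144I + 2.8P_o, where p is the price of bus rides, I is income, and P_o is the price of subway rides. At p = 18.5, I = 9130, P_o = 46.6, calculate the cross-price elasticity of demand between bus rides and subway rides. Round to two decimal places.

0.63

Substituting, Q = 63 − 0.34(18.5)² + 0.0144(9130) + 2.8(46.6) = 63 − 116.365 + 131.472 + 130.48 = 208.587.
∂Q/∂P_o = +2.8, so E_xy = 2.8·(46.6/208.587) ≈ 0.63.
E_xy > 0: the goods are substitutes.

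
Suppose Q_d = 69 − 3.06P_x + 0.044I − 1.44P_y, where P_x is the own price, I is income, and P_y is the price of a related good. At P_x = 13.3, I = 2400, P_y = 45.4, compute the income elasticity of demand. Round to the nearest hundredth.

Evaluating quantity at (P_x, I, P_y) gives Q_d = 69 − 3.06(13.3) + 0.044(2400) − 1.44(45.4) = 69 − 40.698 + 105.6 − 65.376 = 68.526.
∂Q_d/∂I = +0.044, so E_I = 0.044·(2400/68.526) ≈ 1.54.
E_I > 1: normal good (luxury).

1.54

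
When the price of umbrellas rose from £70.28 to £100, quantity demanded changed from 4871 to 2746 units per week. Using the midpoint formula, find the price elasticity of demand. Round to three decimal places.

%Δq = (2746 − 4871)/[(4871 + 2746)/2] = -2125/3808.5 ≈ -0.5580.
%Δp = (100 − 70.28)/[(70.28 + 100)/2] = 29.72/85.14 ≈ 0.3491.
Arc elasticity E = %Δq/%Δp ≈ -0.5580/0.3491 ≈ -1.598.
|E| > 1: demand is elastic over this range.

-1.598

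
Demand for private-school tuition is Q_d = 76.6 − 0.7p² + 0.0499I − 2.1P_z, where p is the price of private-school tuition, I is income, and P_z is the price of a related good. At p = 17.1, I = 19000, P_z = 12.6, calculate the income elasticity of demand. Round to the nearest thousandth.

1.195

Substituting, Q_d = 76.6 − 0.7(17.1)² + 0.0499(19000) − 2.1(12.6) = 76.6 − 204.687 + 948.1 − 26.46 = 793.553.
∂Q_d/∂I = +0.0499, so E_I = 0.0499·(19000/793.553) ≈ 1.195.
E_I > 1: normal good (luxury).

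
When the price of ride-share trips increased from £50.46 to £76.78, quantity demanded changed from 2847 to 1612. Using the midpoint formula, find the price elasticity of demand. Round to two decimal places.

%Δq = (1612 − 2847)/[(2847 + 1612)/2] = -1235/2229.5 ≈ -0.5539.
%Δp = (76.78 − 50.46)/[(50.46 + 76.78)/2] = 26.32/63.62 ≈ 0.4137.
Arc elasticity E = %Δq/%Δp ≈ -0.5539/0.4137 ≈ -1.34.
|E| > 1: demand is elastic over this range.

-1.34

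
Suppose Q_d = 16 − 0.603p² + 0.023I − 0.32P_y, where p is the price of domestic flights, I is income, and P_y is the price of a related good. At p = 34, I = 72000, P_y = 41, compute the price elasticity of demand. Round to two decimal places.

First evaluate Q_d: 16 − 0.603(34)² + 0.023(72000) − 0.32(41) = 16 − 697.068 + 1656 − 13.12 = 961.812.
∂Q_d/∂p = −2·0.603·p = -41.004, so E_p = -41.004·(34/961.812) ≈ -1.45.
|E_p| > 1: demand is elastic.

-1.45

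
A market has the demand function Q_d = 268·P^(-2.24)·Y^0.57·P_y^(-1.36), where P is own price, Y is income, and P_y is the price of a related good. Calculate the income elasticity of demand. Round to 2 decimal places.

0.57

For a Cobb–Douglas (constant-elasticity) form Q_d = A·Y^α·…, the elasticity with respect to Y equals the exponent α at every point.
Here the exponent on Y is 0.57, so the income elasticity of demand is 0.57.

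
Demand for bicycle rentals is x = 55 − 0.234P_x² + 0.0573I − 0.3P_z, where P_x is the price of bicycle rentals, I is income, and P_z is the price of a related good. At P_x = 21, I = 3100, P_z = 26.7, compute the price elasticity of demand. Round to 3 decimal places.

-1.700

At the given point, x = 55 − 0.234(21)² + 0.0573(3100) − 0.3(26.7) = 55 − 103.194 + 177.63 − 8.01 = 121.426.
∂x/∂P_x = −2·0.234·P_x = -9.828, so E_p = -9.828·(21/121.426) ≈ -1.700.
|E_p| > 1: demand is elastic.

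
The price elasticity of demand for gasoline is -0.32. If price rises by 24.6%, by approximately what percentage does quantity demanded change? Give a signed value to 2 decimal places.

-7.87

%ΔQ ≈ E × %ΔP = (-0.32) × (24.6%) ≈ -7.87%.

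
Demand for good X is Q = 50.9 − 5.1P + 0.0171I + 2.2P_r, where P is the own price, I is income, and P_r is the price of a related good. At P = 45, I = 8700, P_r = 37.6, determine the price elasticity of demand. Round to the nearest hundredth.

-4.34

Substituting, Q = 50.9 − 5.1(45) + 0.0171(8700) + 2.2(37.6) = 50.9 − 229.5 + 148.77 + 82.72 = 52.89.
∂Q/∂P = −5.1, so E_p = (−5.1)·(45/52.89) ≈ -4.34.
|E_p| > 1: demand is elastic.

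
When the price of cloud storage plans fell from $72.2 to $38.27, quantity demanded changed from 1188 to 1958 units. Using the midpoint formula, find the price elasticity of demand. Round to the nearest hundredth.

%ΔQ = (1958 − 1188)/[(1188 + 1958)/2] = 770/1573 ≈ 0.4895.
%Δp = (38.27 − 72.2)/[(72.2 + 38.27)/2] = -33.93/55.235 ≈ -0.6143.
Arc elasticity E = %ΔQ/%Δp ≈ 0.4895/-0.6143 ≈ -0.80.
|E| < 1: demand is inelastic over this range.

-0.80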